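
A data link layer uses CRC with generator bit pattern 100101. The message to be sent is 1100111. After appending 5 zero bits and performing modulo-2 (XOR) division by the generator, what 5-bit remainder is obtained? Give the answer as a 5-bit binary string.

Append 5 zeros: 110011100000. Divide by 100101 (XOR where the leading bit is 1):
  pos 0: 110011 XOR 100101 = 010110
  pos 1: 101101 XOR 100101 = 001000
  pos 3: 100000 XOR 100101 = 000101
  pos 6: 101000 XOR 100101 = 001101
Remainder (last 5 bits) = 01101. This is the CRC / FCS.

01101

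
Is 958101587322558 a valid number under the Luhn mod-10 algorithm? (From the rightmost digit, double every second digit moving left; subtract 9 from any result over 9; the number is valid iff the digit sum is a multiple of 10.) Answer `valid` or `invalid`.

From the right, keep odd positions and double even positions (subtract 9 from any doubled value over 9):
  doubled (positions 2,4,...): 1 4 6 7 2 2 1 → sum 23
  kept (positions 1,3,...): 8 5 2 7 5 0 8 9 → sum 44
Total = 67.
67 mod 10 = 7, so the number is invalid.

invalid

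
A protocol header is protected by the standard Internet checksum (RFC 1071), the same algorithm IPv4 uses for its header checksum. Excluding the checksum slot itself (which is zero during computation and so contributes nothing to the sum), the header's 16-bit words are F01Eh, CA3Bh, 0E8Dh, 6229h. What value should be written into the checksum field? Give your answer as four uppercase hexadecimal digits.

D4EE

One's-complement addition (fold any carry out of bit 15 back into bit 0):
  0xF01E + 0xCA3B = 0x1BA59 → wrap carry → 0xBA5A
  0xBA5A + 0x0E8D = 0x0C8E7
  0xC8E7 + 0x6229 = 0x12B10 → wrap carry → 0x2B11
One's-complement sum = 0x2B11.
Checksum = ~0x2B11 & 0xFFFF = 0xD4EE.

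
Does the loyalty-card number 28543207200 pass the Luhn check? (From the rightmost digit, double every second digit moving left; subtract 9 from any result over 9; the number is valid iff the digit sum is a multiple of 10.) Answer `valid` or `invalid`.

invalid

From the right, keep odd positions and double even positions (subtract 9 from any doubled value over 9):
  doubled (positions 2,4,...): 0 5 4 8 7 → sum 24
  kept (positions 1,3,...): 0 2 0 3 5 2 → sum 12
Total = 36.
36 mod 10 = 6, so the number is invalid.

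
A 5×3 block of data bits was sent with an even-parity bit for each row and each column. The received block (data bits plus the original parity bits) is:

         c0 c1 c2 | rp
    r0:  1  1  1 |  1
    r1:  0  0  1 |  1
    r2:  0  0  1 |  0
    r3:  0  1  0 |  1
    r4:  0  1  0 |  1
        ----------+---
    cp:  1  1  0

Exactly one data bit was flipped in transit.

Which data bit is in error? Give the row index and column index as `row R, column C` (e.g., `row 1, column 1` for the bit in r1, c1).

row 2, column 2

Recompute each row's even parity and compare to rp:
  r0: data parity 1, sent rp 1 → ok
  r1: data parity 1, sent rp 1 → ok
  r2: data parity 1, sent rp 0 → mismatch
  r3: data parity 1, sent rp 1 → ok
  r4: data parity 1, sent rp 1 → ok
Recompute each column's even parity and compare to cp:
  c0: data parity 1, sent cp 1 → ok
  c1: data parity 1, sent cp 1 → ok
  c2: data parity 1, sent cp 0 → mismatch
Exactly one row (r2) and one column (c2) fail → the flipped bit is at their intersection.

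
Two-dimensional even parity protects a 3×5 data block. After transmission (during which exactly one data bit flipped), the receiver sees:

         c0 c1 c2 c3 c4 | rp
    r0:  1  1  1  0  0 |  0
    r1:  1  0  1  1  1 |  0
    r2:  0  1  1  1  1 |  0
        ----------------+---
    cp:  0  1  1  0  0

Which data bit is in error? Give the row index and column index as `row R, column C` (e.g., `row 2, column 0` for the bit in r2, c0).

row 0, column 1

Recompute each row's even parity and compare to rp:
  r0: data parity 1, sent rp 0 → mismatch
  r1: data parity 0, sent rp 0 → ok
  r2: data parity 0, sent rp 0 → ok
Recompute each column's even parity and compare to cp:
  c0: data parity 0, sent cp 0 → ok
  c1: data parity 0, sent cp 1 → mismatch
  c2: data parity 1, sent cp 1 → ok
  c3: data parity 0, sent cp 0 → ok
  c4: data parity 0, sent cp 0 → ok
Exactly one row (r0) and one column (c1) fail → the flipped bit is at their intersection.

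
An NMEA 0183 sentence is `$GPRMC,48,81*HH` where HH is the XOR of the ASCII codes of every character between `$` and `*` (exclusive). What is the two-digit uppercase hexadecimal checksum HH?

XOR the ASCII codes of the payload characters:
  'G' = 0x47 → acc = 0x47
  'P' = 0x50 → acc = 0x17
  'R' = 0x52 → acc = 0x45
  'M' = 0x4D → acc = 0x08
  'C' = 0x43 → acc = 0x4B
  ',' = 0x2C → acc = 0x67
  '4' = 0x34 → acc = 0x53
  '8' = 0x38 → acc = 0x6B
  ',' = 0x2C → acc = 0x47
  '8' = 0x38 → acc = 0x7F
  '1' = 0x31 → acc = 0x4E
Checksum = 0x4E.

4E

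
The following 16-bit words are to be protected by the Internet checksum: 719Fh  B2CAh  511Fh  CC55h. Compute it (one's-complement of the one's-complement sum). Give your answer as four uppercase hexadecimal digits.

BE20

One's-complement addition (fold any carry out of bit 15 back into bit 0):
  0x719F + 0xB2CA = 0x12469 → wrap carry → 0x246A
  0x246A + 0x511F = 0x07589
  0x7589 + 0xCC55 = 0x141DE → wrap carry → 0x41DF
One's-complement sum = 0x41DF.
Checksum = ~0x41DF & 0xFFFF = 0xBE20.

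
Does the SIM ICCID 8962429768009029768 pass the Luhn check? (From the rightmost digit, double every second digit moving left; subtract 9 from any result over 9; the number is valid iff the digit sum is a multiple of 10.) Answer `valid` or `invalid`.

From the right, keep odd positions and double even positions (subtract 9 from any doubled value over 9):
  doubled (positions 2,4,...): 3 9 0 0 7 5 4 4 9 → sum 41
  kept (positions 1,3,...): 8 7 2 9 0 6 9 4 6 8 → sum 59
Total = 100.
100 mod 10 = 0, so the number is valid.

valid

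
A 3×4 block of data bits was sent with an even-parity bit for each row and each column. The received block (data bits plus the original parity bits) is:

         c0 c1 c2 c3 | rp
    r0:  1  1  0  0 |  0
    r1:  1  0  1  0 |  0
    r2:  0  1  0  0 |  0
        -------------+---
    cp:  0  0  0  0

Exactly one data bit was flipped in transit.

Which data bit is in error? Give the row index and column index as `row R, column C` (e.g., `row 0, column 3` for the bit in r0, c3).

row 2, column 2

Recompute each row's even parity and compare to rp:
  r0: data parity 0, sent rp 0 → ok
  r1: data parity 0, sent rp 0 → ok
  r2: data parity 1, sent rp 0 → mismatch
Recompute each column's even parity and compare to cp:
  c0: data parity 0, sent cp 0 → ok
  c1: data parity 0, sent cp 0 → ok
  c2: data parity 1, sent cp 0 → mismatch
  c3: data parity 0, sent cp 0 → ok
Exactly one row (r2) and one column (c2) fail → the flipped bit is at their intersection.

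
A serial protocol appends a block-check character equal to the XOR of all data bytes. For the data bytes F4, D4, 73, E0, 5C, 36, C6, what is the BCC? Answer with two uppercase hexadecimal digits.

1F

XOR the bytes together:
  start with 0xF4
  0xF4 ⊕ 0xD4 = 0x20
  0x20 ⊕ 0x73 = 0x53
  0x53 ⊕ 0xE0 = 0xB3
  0xB3 ⊕ 0x5C = 0xEF
  0xEF ⊕ 0x36 = 0xD9
  0xD9 ⊕ 0xC6 = 0x1F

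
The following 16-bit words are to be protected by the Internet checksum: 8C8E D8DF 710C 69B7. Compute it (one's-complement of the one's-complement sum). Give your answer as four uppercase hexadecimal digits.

BFCD

One's-complement addition (fold any carry out of bit 15 back into bit 0):
  0x8C8E + 0xD8DF = 0x1656D → wrap carry → 0x656E
  0x656E + 0x710C = 0x0D67A
  0xD67A + 0x69B7 = 0x14031 → wrap carry → 0x4032
One's-complement sum = 0x4032.
Checksum = ~0x4032 & 0xFFFF = 0xBFCD.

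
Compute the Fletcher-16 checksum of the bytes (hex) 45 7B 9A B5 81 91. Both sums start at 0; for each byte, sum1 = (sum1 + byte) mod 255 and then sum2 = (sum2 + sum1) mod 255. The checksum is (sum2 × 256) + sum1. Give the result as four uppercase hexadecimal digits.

2924

Running sums (mod 255):
  after byte 0 (45): sum1=69, sum2=69
  after byte 1 (7B): sum1=192, sum2=6
  after byte 2 (9A): sum1=91, sum2=97
  after byte 3 (B5): sum1=17, sum2=114
  after byte 4 (81): sum1=146, sum2=5
  after byte 5 (91): sum1=36, sum2=41
Checksum = sum2·256 + sum1 = 41·256 + 36 = 10532 = 0x2924.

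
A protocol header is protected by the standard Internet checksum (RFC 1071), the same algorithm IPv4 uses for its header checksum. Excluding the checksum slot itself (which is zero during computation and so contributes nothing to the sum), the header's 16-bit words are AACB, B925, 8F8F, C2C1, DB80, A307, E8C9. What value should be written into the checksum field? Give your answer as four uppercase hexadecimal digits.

E26A

One's-complement addition (fold any carry out of bit 15 back into bit 0):
  0xAACB + 0xB925 = 0x163F0 → wrap carry → 0x63F1
  0x63F1 + 0x8F8F = 0x0F380
  0xF380 + 0xC2C1 = 0x1B641 → wrap carry → 0xB642
  0xB642 + 0xDB80 = 0x191C2 → wrap carry → 0x91C3
  0x91C3 + 0xA307 = 0x134CA → wrap carry → 0x34CB
  0x34CB + 0xE8C9 = 0x11D94 → wrap carry → 0x1D95
One's-complement sum = 0x1D95.
Checksum = ~0x1D95 & 0xFFFF = 0xE26A.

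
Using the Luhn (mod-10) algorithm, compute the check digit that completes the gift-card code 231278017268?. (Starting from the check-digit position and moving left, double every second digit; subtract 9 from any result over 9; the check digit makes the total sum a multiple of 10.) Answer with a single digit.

7

Partial digits right→left: 8 6 2 7 1 0 8 7 2 1 3 2
Double every second digit counting from the check-digit position (so the 1st, 3rd, 5th, ... of the partial from the right).
  doubled (with −9 where >9): 7 4 2 7 4 6 → sum 30
  kept as-is: 6 7 0 7 1 2 → sum 23
Total = 30 + 23 = 53.
Check digit = (10 − (53 mod 10)) mod 10 = 7.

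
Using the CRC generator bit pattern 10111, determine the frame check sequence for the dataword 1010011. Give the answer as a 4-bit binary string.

0011

Append 4 zeros: 10100110000. Divide by 10111 (XOR where the leading bit is 1):
  pos 0: 10100 XOR 10111 = 00011
  pos 3: 11110 XOR 10111 = 01001
  pos 4: 10010 XOR 10111 = 00101
  pos 6: 10100 XOR 10111 = 00011
Remainder (last 4 bits) = 0011. This is the CRC / FCS.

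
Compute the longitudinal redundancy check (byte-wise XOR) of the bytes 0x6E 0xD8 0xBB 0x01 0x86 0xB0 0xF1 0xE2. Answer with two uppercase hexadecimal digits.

XOR the bytes together:
  start with 0x6E
  0x6E ⊕ 0xD8 = 0xB6
  0xB6 ⊕ 0xBB = 0x0D
  0x0D ⊕ 0x01 = 0x0C
  0x0C ⊕ 0x86 = 0x8A
  0x8A ⊕ 0xB0 = 0x3A
  0x3A ⊕ 0xF1 = 0xCB
  0xCB ⊕ 0xE2 = 0x29

29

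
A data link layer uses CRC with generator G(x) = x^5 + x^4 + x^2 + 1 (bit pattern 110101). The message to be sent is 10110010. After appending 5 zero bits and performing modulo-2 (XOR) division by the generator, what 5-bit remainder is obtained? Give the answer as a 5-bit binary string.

11101

Append 5 zeros: 1011001000000. Divide by 110101 (XOR where the leading bit is 1):
  pos 0: 101100 XOR 110101 = 011001
  pos 1: 110011 XOR 110101 = 000110
  pos 4: 110000 XOR 110101 = 000101
  pos 7: 101000 XOR 110101 = 011101
Remainder (last 5 bits) = 11101. This is the CRC / FCS.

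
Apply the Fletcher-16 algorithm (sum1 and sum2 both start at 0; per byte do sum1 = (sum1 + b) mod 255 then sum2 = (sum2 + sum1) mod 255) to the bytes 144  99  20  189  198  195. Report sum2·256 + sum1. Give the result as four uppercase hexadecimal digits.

Running sums (mod 255):
  after byte 0 (144): sum1=144, sum2=144
  after byte 1 (99): sum1=243, sum2=132
  after byte 2 (20): sum1=8, sum2=140
  after byte 3 (189): sum1=197, sum2=82
  after byte 4 (198): sum1=140, sum2=222
  after byte 5 (195): sum1=80, sum2=47
Checksum = sum2·256 + sum1 = 47·256 + 80 = 12112 = 0x2F50.

2F50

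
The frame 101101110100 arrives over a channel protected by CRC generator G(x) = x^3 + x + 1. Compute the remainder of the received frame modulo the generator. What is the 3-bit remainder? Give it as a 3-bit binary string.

Modulo-2 division of 101101110100 by 1011:
  pos 0: 1011 XOR 1011 = 0000
  pos 5: 1110 XOR 1011 = 0101
  pos 6: 1011 XOR 1011 = 0000
Remainder = 000 (zero — the frame passes the CRC check).

000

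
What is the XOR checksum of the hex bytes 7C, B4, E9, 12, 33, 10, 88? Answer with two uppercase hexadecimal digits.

XOR the bytes together:
  start with 0x7C
  0x7C ⊕ 0xB4 = 0xC8
  0xC8 ⊕ 0xE9 = 0x21
  0x21 ⊕ 0x12 = 0x33
  0x33 ⊕ 0x33 = 0x00
  0x00 ⊕ 0x10 = 0x10
  0x10 ⊕ 0x88 = 0x98

98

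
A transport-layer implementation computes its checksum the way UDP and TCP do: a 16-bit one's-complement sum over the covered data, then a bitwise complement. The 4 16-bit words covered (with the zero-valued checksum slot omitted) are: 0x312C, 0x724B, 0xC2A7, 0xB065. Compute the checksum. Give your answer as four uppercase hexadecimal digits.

One's-complement addition (fold any carry out of bit 15 back into bit 0):
  0x312C + 0x724B = 0x0A377
  0xA377 + 0xC2A7 = 0x1661E → wrap carry → 0x661F
  0x661F + 0xB065 = 0x11684 → wrap carry → 0x1685
One's-complement sum = 0x1685.
Checksum = ~0x1685 & 0xFFFF = 0xE97A.

E97A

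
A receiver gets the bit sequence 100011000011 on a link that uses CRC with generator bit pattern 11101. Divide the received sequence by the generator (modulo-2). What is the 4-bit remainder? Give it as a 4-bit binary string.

0001

Modulo-2 division of 100011000011 by 11101:
  pos 0: 10001 XOR 11101 = 01100
  pos 1: 11001 XOR 11101 = 00100
  pos 3: 10000 XOR 11101 = 01101
  pos 4: 11010 XOR 11101 = 00111
  pos 6: 11101 XOR 11101 = 00000
Remainder = 0001 (nonzero — an error is detected).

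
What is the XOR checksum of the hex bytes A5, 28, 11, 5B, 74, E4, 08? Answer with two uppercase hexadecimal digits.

5F

XOR the bytes together:
  start with 0xA5
  0xA5 ⊕ 0x28 = 0x8D
  0x8D ⊕ 0x11 = 0x9C
  0x9C ⊕ 0x5B = 0xC7
  0xC7 ⊕ 0x74 = 0xB3
  0xB3 ⊕ 0xE4 = 0x57
  0x57 ⊕ 0x08 = 0x5F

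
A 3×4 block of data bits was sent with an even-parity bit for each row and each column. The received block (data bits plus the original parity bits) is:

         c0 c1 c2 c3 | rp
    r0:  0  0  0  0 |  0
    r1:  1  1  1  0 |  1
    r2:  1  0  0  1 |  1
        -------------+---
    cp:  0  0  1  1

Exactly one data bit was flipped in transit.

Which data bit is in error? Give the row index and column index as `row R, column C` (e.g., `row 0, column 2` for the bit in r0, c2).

Recompute each row's even parity and compare to rp:
  r0: data parity 0, sent rp 0 → ok
  r1: data parity 1, sent rp 1 → ok
  r2: data parity 0, sent rp 1 → mismatch
Recompute each column's even parity and compare to cp:
  c0: data parity 0, sent cp 0 → ok
  c1: data parity 1, sent cp 0 → mismatch
  c2: data parity 1, sent cp 1 → ok
  c3: data parity 1, sent cp 1 → ok
Exactly one row (r2) and one column (c1) fail → the flipped bit is at their intersection.

row 2, column 1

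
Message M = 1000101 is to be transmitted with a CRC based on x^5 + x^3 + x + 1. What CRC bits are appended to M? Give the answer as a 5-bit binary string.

Append 5 zeros: 100010100000. Divide by 101011 (XOR where the leading bit is 1):
  pos 0: 100010 XOR 101011 = 001001
  pos 2: 100110 XOR 101011 = 001101
  pos 4: 110100 XOR 101011 = 011111
  pos 5: 111110 XOR 101011 = 010101
  pos 6: 101010 XOR 101011 = 000001
Remainder (last 5 bits) = 00001. This is the CRC / FCS.

00001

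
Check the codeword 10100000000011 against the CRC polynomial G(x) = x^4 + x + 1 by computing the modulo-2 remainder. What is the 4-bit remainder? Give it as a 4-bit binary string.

Modulo-2 division of 10100000000011 by 10011:
  pos 0: 10100 XOR 10011 = 00111
  pos 2: 11100 XOR 10011 = 01111
  pos 3: 11110 XOR 10011 = 01101
  pos 4: 11010 XOR 10011 = 01001
  pos 5: 10010 XOR 10011 = 00001
  pos 9: 10011 XOR 10011 = 00000
Remainder = 0000 (zero — the frame passes the CRC check).

0000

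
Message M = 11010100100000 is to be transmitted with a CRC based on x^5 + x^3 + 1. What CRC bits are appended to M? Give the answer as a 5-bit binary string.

00001

Append 5 zeros: 1101010010000000000. Divide by 101001 (XOR where the leading bit is 1):
  pos 0: 110101 XOR 101001 = 011100
  pos 1: 111000 XOR 101001 = 010001
  pos 2: 100010 XOR 101001 = 001011
  pos 4: 101110 XOR 101001 = 000111
  pos 7: 111000 XOR 101001 = 010001
  pos 8: 100010 XOR 101001 = 001011
  pos 10: 101100 XOR 101001 = 000101
  pos 13: 101000 XOR 101001 = 000001
Remainder (last 5 bits) = 00001. This is the CRC / FCS.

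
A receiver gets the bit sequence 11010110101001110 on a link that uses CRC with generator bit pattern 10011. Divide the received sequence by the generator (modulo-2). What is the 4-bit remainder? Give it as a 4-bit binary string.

0000

Modulo-2 division of 11010110101001110 by 10011:
  pos 0: 11010 XOR 10011 = 01001
  pos 1: 10011 XOR 10011 = 00000
  pos 6: 10101 XOR 10011 = 00110
  pos 8: 11000 XOR 10011 = 01011
  pos 9: 10111 XOR 10011 = 00100
  pos 11: 10011 XOR 10011 = 00000
Remainder = 0000 (zero — the frame passes the CRC check).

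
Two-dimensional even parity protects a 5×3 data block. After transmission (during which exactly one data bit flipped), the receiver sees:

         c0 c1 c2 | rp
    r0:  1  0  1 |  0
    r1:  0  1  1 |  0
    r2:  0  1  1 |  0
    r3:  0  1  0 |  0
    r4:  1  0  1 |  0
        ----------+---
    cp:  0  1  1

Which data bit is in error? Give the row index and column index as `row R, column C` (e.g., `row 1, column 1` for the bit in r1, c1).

Recompute each row's even parity and compare to rp:
  r0: data parity 0, sent rp 0 → ok
  r1: data parity 0, sent rp 0 → ok
  r2: data parity 0, sent rp 0 → ok
  r3: data parity 1, sent rp 0 → mismatch
  r4: data parity 0, sent rp 0 → ok
Recompute each column's even parity and compare to cp:
  c0: data parity 0, sent cp 0 → ok
  c1: data parity 1, sent cp 1 → ok
  c2: data parity 0, sent cp 1 → mismatch
Exactly one row (r3) and one column (c2) fail → the flipped bit is at their intersection.

row 3, column 2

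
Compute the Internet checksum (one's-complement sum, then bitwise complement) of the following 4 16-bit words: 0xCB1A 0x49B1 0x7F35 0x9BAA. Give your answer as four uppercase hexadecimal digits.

D053

One's-complement addition (fold any carry out of bit 15 back into bit 0):
  0xCB1A + 0x49B1 = 0x114CB → wrap carry → 0x14CC
  0x14CC + 0x7F35 = 0x09401
  0x9401 + 0x9BAA = 0x12FAB → wrap carry → 0x2FAC
One's-complement sum = 0x2FAC.
Checksum = ~0x2FAC & 0xFFFF = 0xD053.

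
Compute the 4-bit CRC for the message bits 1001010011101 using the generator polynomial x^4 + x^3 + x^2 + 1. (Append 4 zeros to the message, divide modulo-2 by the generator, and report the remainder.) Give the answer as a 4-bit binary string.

Append 4 zeros: 10010100111010000. Divide by 11101 (XOR where the leading bit is 1):
  pos 0: 10010 XOR 11101 = 01111
  pos 1: 11111 XOR 11101 = 00010
  pos 4: 10001 XOR 11101 = 01100
  pos 5: 11001 XOR 11101 = 00100
  pos 7: 10010 XOR 11101 = 01111
  pos 8: 11111 XOR 11101 = 00010
  pos 11: 10000 XOR 11101 = 01101
  pos 12: 11010 XOR 11101 = 00111
Remainder (last 4 bits) = 0111. This is the CRC / FCS.

0111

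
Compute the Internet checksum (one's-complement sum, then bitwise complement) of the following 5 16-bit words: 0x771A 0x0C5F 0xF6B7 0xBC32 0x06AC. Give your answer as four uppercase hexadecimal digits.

One's-complement addition (fold any carry out of bit 15 back into bit 0):
  0x771A + 0x0C5F = 0x08379
  0x8379 + 0xF6B7 = 0x17A30 → wrap carry → 0x7A31
  0x7A31 + 0xBC32 = 0x13663 → wrap carry → 0x3664
  0x3664 + 0x06AC = 0x03D10
One's-complement sum = 0x3D10.
Checksum = ~0x3D10 & 0xFFFF = 0xC2EF.

C2EF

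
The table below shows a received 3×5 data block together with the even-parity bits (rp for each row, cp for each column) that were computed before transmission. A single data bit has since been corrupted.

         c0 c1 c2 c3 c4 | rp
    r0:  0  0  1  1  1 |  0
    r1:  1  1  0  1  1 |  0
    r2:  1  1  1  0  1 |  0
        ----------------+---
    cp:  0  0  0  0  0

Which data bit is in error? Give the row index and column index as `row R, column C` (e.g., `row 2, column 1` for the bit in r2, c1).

Recompute each row's even parity and compare to rp:
  r0: data parity 1, sent rp 0 → mismatch
  r1: data parity 0, sent rp 0 → ok
  r2: data parity 0, sent rp 0 → ok
Recompute each column's even parity and compare to cp:
  c0: data parity 0, sent cp 0 → ok
  c1: data parity 0, sent cp 0 → ok
  c2: data parity 0, sent cp 0 → ok
  c3: data parity 0, sent cp 0 → ok
  c4: data parity 1, sent cp 0 → mismatch
Exactly one row (r0) and one column (c4) fail → the flipped bit is at their intersection.

row 0, column 4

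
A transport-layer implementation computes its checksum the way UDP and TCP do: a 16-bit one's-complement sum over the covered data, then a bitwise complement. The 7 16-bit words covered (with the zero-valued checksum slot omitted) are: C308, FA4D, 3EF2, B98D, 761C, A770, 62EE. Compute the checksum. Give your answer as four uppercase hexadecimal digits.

One's-complement addition (fold any carry out of bit 15 back into bit 0):
  0xC308 + 0xFA4D = 0x1BD55 → wrap carry → 0xBD56
  0xBD56 + 0x3EF2 = 0x0FC48
  0xFC48 + 0xB98D = 0x1B5D5 → wrap carry → 0xB5D6
  0xB5D6 + 0x761C = 0x12BF2 → wrap carry → 0x2BF3
  0x2BF3 + 0xA770 = 0x0D363
  0xD363 + 0x62EE = 0x13651 → wrap carry → 0x3652
One's-complement sum = 0x3652.
Checksum = ~0x3652 & 0xFFFF = 0xC9AD.

C9AD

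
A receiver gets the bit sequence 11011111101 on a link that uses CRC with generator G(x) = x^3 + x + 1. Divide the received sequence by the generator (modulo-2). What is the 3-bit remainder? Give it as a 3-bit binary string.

Modulo-2 division of 11011111101 by 1011:
  pos 0: 1101 XOR 1011 = 0110
  pos 1: 1101 XOR 1011 = 0110
  pos 2: 1101 XOR 1011 = 0110
  pos 3: 1101 XOR 1011 = 0110
  pos 4: 1101 XOR 1011 = 0110
  pos 5: 1101 XOR 1011 = 0110
  pos 6: 1100 XOR 1011 = 0111
  pos 7: 1111 XOR 1011 = 0100
Remainder = 100 (nonzero — an error is detected).

100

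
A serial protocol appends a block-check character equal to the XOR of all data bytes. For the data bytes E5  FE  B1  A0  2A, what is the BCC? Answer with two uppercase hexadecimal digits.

20

XOR the bytes together:
  start with 0xE5
  0xE5 ⊕ 0xFE = 0x1B
  0x1B ⊕ 0xB1 = 0xAA
  0xAA ⊕ 0xA0 = 0x0A
  0x0A ⊕ 0x2A = 0x20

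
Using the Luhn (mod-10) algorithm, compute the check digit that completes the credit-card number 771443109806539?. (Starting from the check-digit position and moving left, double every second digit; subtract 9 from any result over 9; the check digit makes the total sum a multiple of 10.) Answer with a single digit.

Partial digits right→left: 9 3 5 6 0 8 9 0 1 3 4 4 1 7 7
Double every second digit counting from the check-digit position (so the 1st, 3rd, 5th, ... of the partial from the right).
  doubled (with −9 where >9): 9 1 0 9 2 8 2 5 → sum 36
  kept as-is: 3 6 8 0 3 4 7 → sum 31
Total = 36 + 31 = 67.
Check digit = (10 − (67 mod 10)) mod 10 = 3.

3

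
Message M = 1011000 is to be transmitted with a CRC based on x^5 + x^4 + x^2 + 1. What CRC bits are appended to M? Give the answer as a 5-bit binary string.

Append 5 zeros: 101100000000. Divide by 110101 (XOR where the leading bit is 1):
  pos 0: 101100 XOR 110101 = 011001
  pos 1: 110010 XOR 110101 = 000111
  pos 4: 111000 XOR 110101 = 001101
  pos 6: 110100 XOR 110101 = 000001
Remainder (last 5 bits) = 00001. This is the CRC / FCS.

00001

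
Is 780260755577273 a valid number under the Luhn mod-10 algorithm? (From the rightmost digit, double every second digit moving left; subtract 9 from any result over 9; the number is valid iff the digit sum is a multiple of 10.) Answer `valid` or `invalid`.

From the right, keep odd positions and double even positions (subtract 9 from any doubled value over 9):
  doubled (positions 2,4,...): 5 5 1 1 0 4 7 → sum 23
  kept (positions 1,3,...): 3 2 7 5 7 6 0 7 → sum 37
Total = 60.
60 mod 10 = 0, so the number is valid.

valid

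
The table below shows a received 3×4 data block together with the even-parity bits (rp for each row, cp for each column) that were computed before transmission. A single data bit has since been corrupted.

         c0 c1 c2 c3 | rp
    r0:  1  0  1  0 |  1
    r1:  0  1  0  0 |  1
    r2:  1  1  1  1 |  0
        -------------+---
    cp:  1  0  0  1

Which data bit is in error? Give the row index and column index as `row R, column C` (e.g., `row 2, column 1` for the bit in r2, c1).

row 0, column 0

Recompute each row's even parity and compare to rp:
  r0: data parity 0, sent rp 1 → mismatch
  r1: data parity 1, sent rp 1 → ok
  r2: data parity 0, sent rp 0 → ok
Recompute each column's even parity and compare to cp:
  c0: data parity 0, sent cp 1 → mismatch
  c1: data parity 0, sent cp 0 → ok
  c2: data parity 0, sent cp 0 → ok
  c3: data parity 1, sent cp 1 → ok
Exactly one row (r0) and one column (c0) fail → the flipped bit is at their intersection.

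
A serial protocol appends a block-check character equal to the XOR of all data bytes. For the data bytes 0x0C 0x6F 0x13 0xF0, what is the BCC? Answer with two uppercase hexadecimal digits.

80

XOR the bytes together:
  start with 0x0C
  0x0C ⊕ 0x6F = 0x63
  0x63 ⊕ 0x13 = 0x70
  0x70 ⊕ 0xF0 = 0x80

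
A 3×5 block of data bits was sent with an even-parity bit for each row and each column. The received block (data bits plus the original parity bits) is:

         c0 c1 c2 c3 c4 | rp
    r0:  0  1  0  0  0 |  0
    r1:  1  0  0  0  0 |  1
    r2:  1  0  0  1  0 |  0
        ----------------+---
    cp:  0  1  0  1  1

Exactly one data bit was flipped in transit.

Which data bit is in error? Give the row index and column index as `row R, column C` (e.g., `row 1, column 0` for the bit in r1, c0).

row 0, column 4

Recompute each row's even parity and compare to rp:
  r0: data parity 1, sent rp 0 → mismatch
  r1: data parity 1, sent rp 1 → ok
  r2: data parity 0, sent rp 0 → ok
Recompute each column's even parity and compare to cp:
  c0: data parity 0, sent cp 0 → ok
  c1: data parity 1, sent cp 1 → ok
  c2: data parity 0, sent cp 0 → ok
  c3: data parity 1, sent cp 1 → ok
  c4: data parity 0, sent cp 1 → mismatch
Exactly one row (r0) and one column (c4) fail → the flipped bit is at their intersection.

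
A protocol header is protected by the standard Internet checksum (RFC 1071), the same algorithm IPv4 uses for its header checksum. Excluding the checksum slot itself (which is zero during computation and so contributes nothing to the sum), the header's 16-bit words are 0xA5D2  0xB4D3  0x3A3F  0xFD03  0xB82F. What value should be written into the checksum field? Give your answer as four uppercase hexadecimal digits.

One's-complement addition (fold any carry out of bit 15 back into bit 0):
  0xA5D2 + 0xB4D3 = 0x15AA5 → wrap carry → 0x5AA6
  0x5AA6 + 0x3A3F = 0x094E5
  0x94E5 + 0xFD03 = 0x191E8 → wrap carry → 0x91E9
  0x91E9 + 0xB82F = 0x14A18 → wrap carry → 0x4A19
One's-complement sum = 0x4A19.
Checksum = ~0x4A19 & 0xFFFF = 0xB5E6.

B5E6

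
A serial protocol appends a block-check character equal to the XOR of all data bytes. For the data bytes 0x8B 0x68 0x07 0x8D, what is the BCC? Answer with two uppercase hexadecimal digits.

69

XOR the bytes together:
  start with 0x8B
  0x8B ⊕ 0x68 = 0xE3
  0xE3 ⊕ 0x07 = 0xE4
  0xE4 ⊕ 0x8D = 0x69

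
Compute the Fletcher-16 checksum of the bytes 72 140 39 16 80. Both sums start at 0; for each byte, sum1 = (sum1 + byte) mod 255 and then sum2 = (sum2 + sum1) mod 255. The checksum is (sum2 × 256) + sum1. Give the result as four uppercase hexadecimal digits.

815C

Running sums (mod 255):
  after byte 0 (72): sum1=72, sum2=72
  after byte 1 (140): sum1=212, sum2=29
  after byte 2 (39): sum1=251, sum2=25
  after byte 3 (16): sum1=12, sum2=37
  after byte 4 (80): sum1=92, sum2=129
Checksum = sum2·256 + sum1 = 129·256 + 92 = 33116 = 0x815C.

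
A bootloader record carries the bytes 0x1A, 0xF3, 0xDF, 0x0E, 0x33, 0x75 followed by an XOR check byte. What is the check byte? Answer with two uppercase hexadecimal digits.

XOR the bytes together:
  start with 0x1A
  0x1A ⊕ 0xF3 = 0xE9
  0xE9 ⊕ 0xDF = 0x36
  0x36 ⊕ 0x0E = 0x38
  0x38 ⊕ 0x33 = 0x0B
  0x0B ⊕ 0x75 = 0x7E

7E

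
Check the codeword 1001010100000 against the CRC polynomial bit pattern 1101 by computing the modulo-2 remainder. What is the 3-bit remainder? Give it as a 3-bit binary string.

101

Modulo-2 division of 1001010100000 by 1101:
  pos 0: 1001 XOR 1101 = 0100
  pos 1: 1000 XOR 1101 = 0101
  pos 2: 1011 XOR 1101 = 0110
  pos 3: 1100 XOR 1101 = 0001
  pos 6: 1100 XOR 1101 = 0001
  pos 9: 1000 XOR 1101 = 0101
Remainder = 101 (nonzero — an error is detected).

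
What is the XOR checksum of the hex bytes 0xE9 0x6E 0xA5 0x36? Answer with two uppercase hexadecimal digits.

XOR the bytes together:
  start with 0xE9
  0xE9 ⊕ 0x6E = 0x87
  0x87 ⊕ 0xA5 = 0x22
  0x22 ⊕ 0x36 = 0x14

14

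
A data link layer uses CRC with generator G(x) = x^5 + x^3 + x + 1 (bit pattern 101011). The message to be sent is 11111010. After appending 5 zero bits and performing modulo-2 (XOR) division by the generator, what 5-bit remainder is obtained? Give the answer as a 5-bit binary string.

Append 5 zeros: 1111101000000. Divide by 101011 (XOR where the leading bit is 1):
  pos 0: 111110 XOR 101011 = 010101
  pos 1: 101011 XOR 101011 = 000000
Remainder (last 5 bits) = 00000. This is the CRC / FCS.

00000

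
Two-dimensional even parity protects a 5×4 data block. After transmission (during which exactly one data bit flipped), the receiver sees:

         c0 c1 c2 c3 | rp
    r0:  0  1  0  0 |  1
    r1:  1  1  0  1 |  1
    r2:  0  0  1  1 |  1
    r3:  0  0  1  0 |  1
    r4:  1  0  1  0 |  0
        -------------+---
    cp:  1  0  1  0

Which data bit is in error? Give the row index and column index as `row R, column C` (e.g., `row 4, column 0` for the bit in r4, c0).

Recompute each row's even parity and compare to rp:
  r0: data parity 1, sent rp 1 → ok
  r1: data parity 1, sent rp 1 → ok
  r2: data parity 0, sent rp 1 → mismatch
  r3: data parity 1, sent rp 1 → ok
  r4: data parity 0, sent rp 0 → ok
Recompute each column's even parity and compare to cp:
  c0: data parity 0, sent cp 1 → mismatch
  c1: data parity 0, sent cp 0 → ok
  c2: data parity 1, sent cp 1 → ok
  c3: data parity 0, sent cp 0 → ok
Exactly one row (r2) and one column (c0) fail → the flipped bit is at their intersection.

row 2, column 0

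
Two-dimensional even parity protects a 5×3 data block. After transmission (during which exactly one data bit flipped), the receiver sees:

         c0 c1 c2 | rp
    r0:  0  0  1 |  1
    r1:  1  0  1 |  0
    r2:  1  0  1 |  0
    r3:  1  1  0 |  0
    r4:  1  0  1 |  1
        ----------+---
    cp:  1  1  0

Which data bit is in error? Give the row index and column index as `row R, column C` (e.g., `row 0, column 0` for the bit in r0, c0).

Recompute each row's even parity and compare to rp:
  r0: data parity 1, sent rp 1 → ok
  r1: data parity 0, sent rp 0 → ok
  r2: data parity 0, sent rp 0 → ok
  r3: data parity 0, sent rp 0 → ok
  r4: data parity 0, sent rp 1 → mismatch
Recompute each column's even parity and compare to cp:
  c0: data parity 0, sent cp 1 → mismatch
  c1: data parity 1, sent cp 1 → ok
  c2: data parity 0, sent cp 0 → ok
Exactly one row (r4) and one column (c0) fail → the flipped bit is at their intersection.

row 4, column 0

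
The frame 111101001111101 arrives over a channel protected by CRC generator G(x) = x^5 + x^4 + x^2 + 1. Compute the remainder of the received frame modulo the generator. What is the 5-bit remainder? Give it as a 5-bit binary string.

Modulo-2 division of 111101001111101 by 110101:
  pos 0: 111101 XOR 110101 = 001000
  pos 2: 100000 XOR 110101 = 010101
  pos 3: 101011 XOR 110101 = 011110
  pos 4: 111101 XOR 110101 = 001000
  pos 6: 100011 XOR 110101 = 010110
  pos 7: 101101 XOR 110101 = 011000
  pos 8: 110000 XOR 110101 = 000101
Remainder = 01011 (nonzero — an error is detected).

01011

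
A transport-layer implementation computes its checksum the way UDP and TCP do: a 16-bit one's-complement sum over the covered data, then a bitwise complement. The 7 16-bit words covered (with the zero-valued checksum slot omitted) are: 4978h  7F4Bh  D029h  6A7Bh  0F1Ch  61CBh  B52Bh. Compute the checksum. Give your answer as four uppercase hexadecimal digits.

D683

One's-complement addition (fold any carry out of bit 15 back into bit 0):
  0x4978 + 0x7F4B = 0x0C8C3
  0xC8C3 + 0xD029 = 0x198EC → wrap carry → 0x98ED
  0x98ED + 0x6A7B = 0x10368 → wrap carry → 0x0369
  0x0369 + 0x0F1C = 0x01285
  0x1285 + 0x61CB = 0x07450
  0x7450 + 0xB52B = 0x1297B → wrap carry → 0x297C
One's-complement sum = 0x297C.
Checksum = ~0x297C & 0xFFFF = 0xD683.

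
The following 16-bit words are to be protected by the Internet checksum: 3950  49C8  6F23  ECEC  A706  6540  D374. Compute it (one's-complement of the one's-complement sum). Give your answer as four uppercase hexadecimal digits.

One's-complement addition (fold any carry out of bit 15 back into bit 0):
  0x3950 + 0x49C8 = 0x08318
  0x8318 + 0x6F23 = 0x0F23B
  0xF23B + 0xECEC = 0x1DF27 → wrap carry → 0xDF28
  0xDF28 + 0xA706 = 0x1862E → wrap carry → 0x862F
  0x862F + 0x6540 = 0x0EB6F
  0xEB6F + 0xD374 = 0x1BEE3 → wrap carry → 0xBEE4
One's-complement sum = 0xBEE4.
Checksum = ~0xBEE4 & 0xFFFF = 0x411B.

411B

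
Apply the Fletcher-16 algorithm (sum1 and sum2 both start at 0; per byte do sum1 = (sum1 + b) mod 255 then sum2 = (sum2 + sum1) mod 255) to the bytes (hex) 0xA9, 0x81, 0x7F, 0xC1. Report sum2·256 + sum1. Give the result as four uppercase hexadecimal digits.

EB6C

Running sums (mod 255):
  after byte 0 (0xA9): sum1=169, sum2=169
  after byte 1 (0x81): sum1=43, sum2=212
  after byte 2 (0x7F): sum1=170, sum2=127
  after byte 3 (0xC1): sum1=108, sum2=235
Checksum = sum2·256 + sum1 = 235·256 + 108 = 60268 = 0xEB6C.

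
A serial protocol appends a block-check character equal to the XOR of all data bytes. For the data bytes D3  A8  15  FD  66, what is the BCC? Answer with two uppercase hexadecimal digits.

F5

XOR the bytes together:
  start with 0xD3
  0xD3 ⊕ 0xA8 = 0x7B
  0x7B ⊕ 0x15 = 0x6E
  0x6E ⊕ 0xFD = 0x93
  0x93 ⊕ 0x66 = 0xF5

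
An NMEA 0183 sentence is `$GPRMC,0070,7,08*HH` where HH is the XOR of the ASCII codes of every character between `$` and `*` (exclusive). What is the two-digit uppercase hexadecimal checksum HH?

5F

XOR the ASCII codes of the payload characters:
  'G' = 0x47 → acc = 0x47
  'P' = 0x50 → acc = 0x17
  'R' = 0x52 → acc = 0x45
  'M' = 0x4D → acc = 0x08
  'C' = 0x43 → acc = 0x4B
  ',' = 0x2C → acc = 0x67
  '0' = 0x30 → acc = 0x57
  '0' = 0x30 → acc = 0x67
  '7' = 0x37 → acc = 0x50
  '0' = 0x30 → acc = 0x60
  ',' = 0x2C → acc = 0x4C
  '7' = 0x37 → acc = 0x7B
  ',' = 0x2C → acc = 0x57
  '0' = 0x30 → acc = 0x67
  '8' = 0x38 → acc = 0x5F
Checksum = 0x5F.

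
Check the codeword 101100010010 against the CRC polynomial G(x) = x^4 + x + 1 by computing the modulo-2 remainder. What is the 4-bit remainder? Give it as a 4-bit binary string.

0000

Modulo-2 division of 101100010010 by 10011:
  pos 0: 10110 XOR 10011 = 00101
  pos 2: 10100 XOR 10011 = 00111
  pos 4: 11110 XOR 10011 = 01101
  pos 5: 11010 XOR 10011 = 01001
  pos 6: 10011 XOR 10011 = 00000
Remainder = 0000 (zero — the frame passes the CRC check).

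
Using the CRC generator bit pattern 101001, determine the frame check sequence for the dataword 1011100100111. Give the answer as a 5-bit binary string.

Append 5 zeros: 101110010011100000. Divide by 101001 (XOR where the leading bit is 1):
  pos 0: 101110 XOR 101001 = 000111
  pos 3: 111010 XOR 101001 = 010011
  pos 4: 100110 XOR 101001 = 001111
  pos 6: 111111 XOR 101001 = 010110
  pos 7: 101101 XOR 101001 = 000100
  pos 10: 100000 XOR 101001 = 001001
  pos 12: 100100 XOR 101001 = 001101
Remainder (last 5 bits) = 01101. This is the CRC / FCS.

01101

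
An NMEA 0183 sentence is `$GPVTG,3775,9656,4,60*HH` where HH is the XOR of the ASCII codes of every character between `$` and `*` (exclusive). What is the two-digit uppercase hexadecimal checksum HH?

6A

XOR the ASCII codes of the payload characters:
  'G' = 0x47 → acc = 0x47
  'P' = 0x50 → acc = 0x17
  'V' = 0x56 → acc = 0x41
  'T' = 0x54 → acc = 0x15
  'G' = 0x47 → acc = 0x52
  ',' = 0x2C → acc = 0x7E
  '3' = 0x33 → acc = 0x4D
  '7' = 0x37 → acc = 0x7A
  '7' = 0x37 → acc = 0x4D
  '5' = 0x35 → acc = 0x78
  ',' = 0x2C → acc = 0x54
  '9' = 0x39 → acc = 0x6D
  '6' = 0x36 → acc = 0x5B
  '5' = 0x35 → acc = 0x6E
  '6' = 0x36 → acc = 0x58
  ',' = 0x2C → acc = 0x74
  '4' = 0x34 → acc = 0x40
  ',' = 0x2C → acc = 0x6C
  '6' = 0x36 → acc = 0x5A
  '0' = 0x30 → acc = 0x6A
Checksum = 0x6A.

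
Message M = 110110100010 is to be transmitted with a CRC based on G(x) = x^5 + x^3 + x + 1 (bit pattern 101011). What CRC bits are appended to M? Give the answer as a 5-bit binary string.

00011

Append 5 zeros: 11011010001000000. Divide by 101011 (XOR where the leading bit is 1):
  pos 0: 110110 XOR 101011 = 011101
  pos 1: 111011 XOR 101011 = 010000
  pos 2: 100000 XOR 101011 = 001011
  pos 4: 101100 XOR 101011 = 000111
  pos 7: 111100 XOR 101011 = 010111
  pos 8: 101110 XOR 101011 = 000101
  pos 11: 101000 XOR 101011 = 000011
Remainder (last 5 bits) = 00011. This is the CRC / FCS.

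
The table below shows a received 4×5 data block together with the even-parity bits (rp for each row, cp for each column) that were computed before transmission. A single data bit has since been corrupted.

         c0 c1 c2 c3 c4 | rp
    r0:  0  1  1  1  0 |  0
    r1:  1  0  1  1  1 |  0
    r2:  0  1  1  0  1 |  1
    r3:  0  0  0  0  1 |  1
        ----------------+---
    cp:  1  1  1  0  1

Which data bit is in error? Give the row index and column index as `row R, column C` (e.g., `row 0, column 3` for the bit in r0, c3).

row 0, column 1

Recompute each row's even parity and compare to rp:
  r0: data parity 1, sent rp 0 → mismatch
  r1: data parity 0, sent rp 0 → ok
  r2: data parity 1, sent rp 1 → ok
  r3: data parity 1, sent rp 1 → ok
Recompute each column's even parity and compare to cp:
  c0: data parity 1, sent cp 1 → ok
  c1: data parity 0, sent cp 1 → mismatch
  c2: data parity 1, sent cp 1 → ok
  c3: data parity 0, sent cp 0 → ok
  c4: data parity 1, sent cp 1 → ok
Exactly one row (r0) and one column (c1) fail → the flipped bit is at their intersection.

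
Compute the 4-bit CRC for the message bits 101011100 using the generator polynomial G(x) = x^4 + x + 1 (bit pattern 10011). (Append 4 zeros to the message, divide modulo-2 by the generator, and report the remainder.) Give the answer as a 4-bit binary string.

Append 4 zeros: 1010111000000. Divide by 10011 (XOR where the leading bit is 1):
  pos 0: 10101 XOR 10011 = 00110
  pos 2: 11011 XOR 10011 = 01000
  pos 3: 10000 XOR 10011 = 00011
  pos 6: 11000 XOR 10011 = 01011
  pos 7: 10110 XOR 10011 = 00101
Remainder (last 4 bits) = 1010. This is the CRC / FCS.

1010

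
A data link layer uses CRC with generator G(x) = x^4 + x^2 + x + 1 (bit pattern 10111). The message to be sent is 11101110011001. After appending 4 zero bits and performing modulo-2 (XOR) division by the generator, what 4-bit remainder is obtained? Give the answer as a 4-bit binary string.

1000

Append 4 zeros: 111011100110010000. Divide by 10111 (XOR where the leading bit is 1):
  pos 0: 11101 XOR 10111 = 01010
  pos 1: 10101 XOR 10111 = 00010
  pos 4: 10100 XOR 10111 = 00011
  pos 7: 11110 XOR 10111 = 01001
  pos 8: 10010 XOR 10111 = 00101
  pos 10: 10110 XOR 10111 = 00001
Remainder (last 4 bits) = 1000. This is the CRC / FCS.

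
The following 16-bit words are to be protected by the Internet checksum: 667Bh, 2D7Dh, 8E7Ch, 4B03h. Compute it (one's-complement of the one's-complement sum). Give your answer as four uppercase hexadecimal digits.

One's-complement addition (fold any carry out of bit 15 back into bit 0):
  0x667B + 0x2D7D = 0x093F8
  0x93F8 + 0x8E7C = 0x12274 → wrap carry → 0x2275
  0x2275 + 0x4B03 = 0x06D78
One's-complement sum = 0x6D78.
Checksum = ~0x6D78 & 0xFFFF = 0x9287.

9287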